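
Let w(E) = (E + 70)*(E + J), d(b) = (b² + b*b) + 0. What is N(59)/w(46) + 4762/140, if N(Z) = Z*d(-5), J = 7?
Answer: 1855611/53795 ≈ 34.494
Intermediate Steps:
d(b) = 2*b² (d(b) = (b² + b²) + 0 = 2*b² + 0 = 2*b²)
w(E) = (7 + E)*(70 + E) (w(E) = (E + 70)*(E + 7) = (70 + E)*(7 + E) = (7 + E)*(70 + E))
N(Z) = 50*Z (N(Z) = Z*(2*(-5)²) = Z*(2*25) = Z*50 = 50*Z)
N(59)/w(46) + 4762/140 = (50*59)/(490 + 46² + 77*46) + 4762/140 = 2950/(490 + 2116 + 3542) + 4762*(1/140) = 2950/6148 + 2381/70 = 2950*(1/6148) + 2381/70 = 1475/3074 + 2381/70 = 1855611/53795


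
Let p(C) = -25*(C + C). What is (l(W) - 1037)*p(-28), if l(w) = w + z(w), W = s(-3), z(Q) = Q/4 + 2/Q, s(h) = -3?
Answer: -4373950/3 ≈ -1.4580e+6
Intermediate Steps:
z(Q) = 2/Q + Q/4 (z(Q) = Q*(¼) + 2/Q = Q/4 + 2/Q = 2/Q + Q/4)
W = -3
l(w) = 2/w + 5*w/4 (l(w) = w + (2/w + w/4) = 2/w + 5*w/4)
p(C) = -50*C
(l(W) - 1037)*p(-28) = ((2/(-3) + (5/4)*(-3)) - 1037)*(-50*(-28)) = ((2*(-⅓) - 15/4) - 1037)*1400 = ((-⅔ - 15/4) - 1037)*1400 = (-53/12 - 1037)*1400 = -12497/12*1400 = -4373950/3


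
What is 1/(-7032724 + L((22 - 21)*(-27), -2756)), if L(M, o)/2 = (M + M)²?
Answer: -1/7026892 ≈ -1.4231e-7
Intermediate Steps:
L(M, o) = 8*M² (L(M, o) = 2*(M + M)² = 2*(2*M)² = 2*(4*M²) = 8*M²)
1/(-7032724 + L((22 - 21)*(-27), -2756)) = 1/(-7032724 + 8*((22 - 21)*(-27))²) = 1/(-7032724 + 8*(1*(-27))²) = 1/(-7032724 + 8*(-27)²) = 1/(-7032724 + 8*729) = 1/(-7032724 + 5832) = 1/(-7026892) = -1/7026892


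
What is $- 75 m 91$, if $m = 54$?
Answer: $-368550$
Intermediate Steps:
$- 75 m 91 = \left(-75\right) 54 \cdot 91 = \left(-4050\right) 91 = -368550$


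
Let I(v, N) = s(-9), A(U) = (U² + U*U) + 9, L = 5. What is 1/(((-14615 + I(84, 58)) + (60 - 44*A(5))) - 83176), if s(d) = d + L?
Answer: -1/100331 ≈ -9.9670e-6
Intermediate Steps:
A(U) = 9 + 2*U² (A(U) = (U² + U²) + 9 = 2*U² + 9 = 9 + 2*U²)
s(d) = 5 + d (s(d) = d + 5 = 5 + d)
I(v, N) = -4 (I(v, N) = 5 - 9 = -4)
1/(((-14615 + I(84, 58)) + (60 - 44*A(5))) - 83176) = 1/(((-14615 - 4) + (60 - 44*(9 + 2*5²))) - 83176) = 1/((-14619 + (60 - 44*(9 + 2*25))) - 83176) = 1/((-14619 + (60 - 44*(9 + 50))) - 83176) = 1/((-14619 + (60 - 44*59)) - 83176) = 1/((-14619 + (60 - 2596)) - 83176) = 1/((-14619 - 2536) - 83176) = 1/(-17155 - 83176) = 1/(-100331) = -1/100331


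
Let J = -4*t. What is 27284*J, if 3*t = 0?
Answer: 0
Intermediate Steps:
t = 0 (t = (1/3)*0 = 0)
J = 0 (J = -4*0 = 0)
27284*J = 27284*0 = 0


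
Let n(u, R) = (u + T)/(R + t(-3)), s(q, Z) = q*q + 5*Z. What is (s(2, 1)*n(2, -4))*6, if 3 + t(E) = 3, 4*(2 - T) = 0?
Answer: -54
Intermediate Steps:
T = 2 (T = 2 - ¼*0 = 2 + 0 = 2)
t(E) = 0 (t(E) = -3 + 3 = 0)
s(q, Z) = q² + 5*Z
n(u, R) = (2 + u)/R (n(u, R) = (u + 2)/(R + 0) = (2 + u)/R)
(s(2, 1)*n(2, -4))*6 = ((2² + 5*1)*((2 + 2)/(-4)))*6 = ((4 + 5)*(-¼*4))*6 = (9*(-1))*6 = -9*6 = -54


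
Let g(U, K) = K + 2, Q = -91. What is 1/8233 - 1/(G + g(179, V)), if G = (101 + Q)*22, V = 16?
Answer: -7995/1959454 ≈ -0.0040802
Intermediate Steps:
g(U, K) = 2 + K
G = 220 (G = (101 - 91)*22 = 10*22 = 220)
1/8233 - 1/(G + g(179, V)) = 1/8233 - 1/(220 + (2 + 16)) = 1/8233 - 1/(220 + 18) = 1/8233 - 1/238 = -7995/1959454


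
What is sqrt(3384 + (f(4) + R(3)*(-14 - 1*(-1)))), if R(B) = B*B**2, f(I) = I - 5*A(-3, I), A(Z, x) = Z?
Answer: 2*sqrt(763) ≈ 55.245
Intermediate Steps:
f(I) = 15 + I (f(I) = I - 5*(-3) = I + 15 = 15 + I)
R(B) = B**3
sqrt(3384 + (f(4) + R(3)*(-14 - 1*(-1)))) = sqrt(3384 + ((15 + 4) + 3**3*(-14 - 1*(-1)))) = sqrt(3384 + (19 + 27*(-14 + 1))) = sqrt(3384 + (19 + 27*(-13))) = sqrt(3384 + (19 - 351)) = sqrt(3384 - 332) = sqrt(3052) = 2*sqrt(763)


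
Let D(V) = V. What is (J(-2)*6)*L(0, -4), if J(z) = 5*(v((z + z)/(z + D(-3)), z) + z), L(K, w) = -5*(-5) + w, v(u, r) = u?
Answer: -756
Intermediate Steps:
L(K, w) = 25 + w
J(z) = 5*z + 10*z/(-3 + z) (J(z) = 5*((z + z)/(z - 3) + z) = 5*((2*z)/(-3 + z) + z) = 5*(2*z/(-3 + z) + z) = 5*(z + 2*z/(-3 + z)) = 5*z + 10*z/(-3 + z))
(J(-2)*6)*L(0, -4) = ((5*(-2)*(-1 - 2)/(-3 - 2))*6)*(25 - 4) = ((5*(-2)*(-3)/(-5))*6)*21 = ((5*(-2)*(-⅕)*(-3))*6)*21 = -6*6*21 = -36*21 = -756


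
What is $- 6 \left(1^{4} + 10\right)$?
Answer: $-66$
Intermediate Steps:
$- 6 \left(1^{4} + 10\right) = - 6 \left(1 + 10\right) = \left(-6\right) 11 = -66$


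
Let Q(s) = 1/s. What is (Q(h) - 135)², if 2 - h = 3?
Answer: 18496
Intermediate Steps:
h = -1 (h = 2 - 1*3 = 2 - 3 = -1)
Q(s) = 1/s
(Q(h) - 135)² = (1/(-1) - 135)² = (-1 - 135)² = (-136)² = 18496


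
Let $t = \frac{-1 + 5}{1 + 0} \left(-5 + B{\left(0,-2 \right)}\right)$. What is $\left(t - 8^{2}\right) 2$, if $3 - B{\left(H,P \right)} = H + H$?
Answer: $-144$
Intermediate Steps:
$B{\left(H,P \right)} = 3 - 2 H$ ($B{\left(H,P \right)} = 3 - \left(H + H\right) = 3 - 2 H$)
$t = -8$ ($t = \frac{-1 + 5}{1 + 0} \left(-5 + \left(3 - 0\right)\right) = \frac{4}{1} \left(-5 + \left(3 + 0\right)\right) = 4 \cdot 1 \left(-5 + 3\right) = 4 \left(-2\right) = -8$)
$\left(t - 8^{2}\right) 2 = \left(-8 - 8^{2}\right) 2 = \left(-8 - 64\right) 2 = \left(-72\right) 2 = -144$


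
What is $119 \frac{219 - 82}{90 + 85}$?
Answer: $\frac{2329}{25} \approx 93.16$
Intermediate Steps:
$119 \frac{219 - 82}{90 + 85} = 119 \cdot \frac{137}{175} = \frac{2329}{25}$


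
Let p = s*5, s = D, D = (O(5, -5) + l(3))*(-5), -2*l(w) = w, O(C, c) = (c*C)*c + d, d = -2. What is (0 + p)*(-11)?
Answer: 66825/2 ≈ 33413.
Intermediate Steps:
O(C, c) = -2 + C*c² (O(C, c) = (c*C)*c - 2 = (C*c)*c - 2 = C*c² - 2 = -2 + C*c²)
l(w) = -w/2
D = -1215/2 (D = ((-2 + 5*(-5)²) - ½*3)*(-5) = ((-2 + 5*25) - 3/2)*(-5) = ((-2 + 125) - 3/2)*(-5) = (123 - 3/2)*(-5) = (243/2)*(-5) = -1215/2 ≈ -607.50)
s = -1215/2 ≈ -607.50
p = -6075/2 (p = -1215/2*5 = -6075/2 ≈ -3037.5)
(0 + p)*(-11) = (0 - 6075/2)*(-11) = -6075/2*(-11) = 66825/2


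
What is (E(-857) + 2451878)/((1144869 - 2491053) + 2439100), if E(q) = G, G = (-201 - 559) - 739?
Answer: 2450379/1092916 ≈ 2.2421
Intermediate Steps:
G = -1499 (G = -760 - 739 = -1499)
E(q) = -1499
(E(-857) + 2451878)/((1144869 - 2491053) + 2439100) = (-1499 + 2451878)/((1144869 - 2491053) + 2439100) = 2450379/(-1346184 + 2439100) = 2450379/1092916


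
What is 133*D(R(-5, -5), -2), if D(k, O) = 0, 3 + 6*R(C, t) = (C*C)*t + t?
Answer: 0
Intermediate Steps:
R(C, t) = -½ + t/6 + t*C²/6 (R(C, t) = -½ + ((C*C)*t + t)/6 = -½ + (C²*t + t)/6 = -½ + (t*C² + t)/6 = -½ + (t + t*C²)/6 = -½ + (t/6 + t*C²/6) = -½ + t/6 + t*C²/6)
133*D(R(-5, -5), -2) = 133*0 = 0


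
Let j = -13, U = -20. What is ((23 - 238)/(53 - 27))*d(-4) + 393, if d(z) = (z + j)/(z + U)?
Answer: 241577/624 ≈ 387.14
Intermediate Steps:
d(z) = (-13 + z)/(-20 + z) (d(z) = (z - 13)/(z - 20) = (-13 + z)/(-20 + z))
((23 - 238)/(53 - 27))*d(-4) + 393 = ((23 - 238)/(53 - 27))*((-13 - 4)/(-20 - 4)) + 393 = (-215/26)*(-17/(-24)) + 393 = (-215*1/26)*(-1/24*(-17)) + 393 = -215/26*17/24 + 393 = -3655/624 + 393 = 241577/624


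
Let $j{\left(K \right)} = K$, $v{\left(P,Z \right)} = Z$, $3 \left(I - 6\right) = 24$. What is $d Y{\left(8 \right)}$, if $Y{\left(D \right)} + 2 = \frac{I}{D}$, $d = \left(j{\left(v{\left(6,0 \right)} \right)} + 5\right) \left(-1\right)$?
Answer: $\frac{5}{4} \approx 1.25$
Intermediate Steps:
$I = 14$ ($I = 6 + \frac{1}{3} \cdot 24 = 6 + 8 = 14$)
$d = -5$ ($d = \left(0 + 5\right) \left(-1\right) = 5 \left(-1\right) = -5$)
$Y{\left(D \right)} = -2 + \frac{14}{D}$
$d Y{\left(8 \right)} = - 5 \left(-2 + \frac{14}{8}\right) = - 5 \left(-2 + 14 \cdot \frac{1}{8}\right) = - 5 \left(-2 + \frac{7}{4}\right) = \left(-5\right) \left(- \frac{1}{4}\right) = \frac{5}{4}$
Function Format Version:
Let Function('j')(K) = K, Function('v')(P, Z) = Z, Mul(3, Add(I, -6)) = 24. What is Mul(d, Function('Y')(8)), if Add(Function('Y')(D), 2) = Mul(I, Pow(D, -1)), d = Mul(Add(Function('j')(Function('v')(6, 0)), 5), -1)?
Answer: Rational(5, 4) ≈ 1.2500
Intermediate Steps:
I = 14 (I = Add(6, Mul(Rational(1, 3), 24)) = Add(6, 8) = 14)
d = -5 (d = Mul(Add(0, 5), -1) = Mul(5, -1) = -5)
Function('Y')(D) = Add(-2, Mul(14, Pow(D, -1)))
Mul(d, Function('Y')(8)) = Mul(-5, Add(-2, Mul(14, Pow(8, -1)))) = Mul(-5, Add(-2, Mul(14, Rational(1, 8)))) = Mul(-5, Add(-2, Rational(7, 4))) = Mul(-5, Rational(-1, 4)) = Rational(5, 4)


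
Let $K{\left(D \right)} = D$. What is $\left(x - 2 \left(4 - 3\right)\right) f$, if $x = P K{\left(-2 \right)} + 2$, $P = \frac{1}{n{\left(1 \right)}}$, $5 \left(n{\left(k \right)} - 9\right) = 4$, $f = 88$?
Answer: $- \frac{880}{49} \approx -17.959$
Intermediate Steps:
$n{\left(k \right)} = \frac{49}{5}$ ($n{\left(k \right)} = 9 + \frac{1}{5} \cdot 4 = 9 + \frac{4}{5} = \frac{49}{5}$)
$P = \frac{5}{49}$ ($P = \frac{1}{\frac{49}{5}} = \frac{5}{49} \approx 0.10204$)
$x = \frac{88}{49}$ ($x = \frac{5}{49} \left(-2\right) + 2 = - \frac{10}{49} + 2 = \frac{88}{49} \approx 1.7959$)
$\left(x - 2 \left(4 - 3\right)\right) f = \left(\frac{88}{49} - 2 \left(4 - 3\right)\right) 88 = \left(\frac{88}{49} - 2\right) 88 = \left(- \frac{10}{49}\right) 88 = - \frac{880}{49}$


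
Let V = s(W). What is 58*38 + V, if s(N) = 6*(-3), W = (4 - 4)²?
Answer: 2186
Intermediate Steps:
W = 0 (W = 0² = 0)
s(N) = -18
V = -18
58*38 + V = 58*38 - 18 = 2204 - 18 = 2186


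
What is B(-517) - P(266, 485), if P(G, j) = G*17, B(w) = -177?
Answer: -4699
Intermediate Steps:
P(G, j) = 17*G
B(-517) - P(266, 485) = -177 - 17*266 = -177 - 1*4522 = -177 - 4522 = -4699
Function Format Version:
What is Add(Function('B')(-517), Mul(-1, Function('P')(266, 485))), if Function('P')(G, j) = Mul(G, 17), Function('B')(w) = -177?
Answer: -4699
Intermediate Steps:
Function('P')(G, j) = Mul(17, G)
Add(Function('B')(-517), Mul(-1, Function('P')(266, 485))) = Add(-177, Mul(-1, Mul(17, 266))) = Add(-177, Mul(-1, 4522)) = Add(-177, -4522) = -4699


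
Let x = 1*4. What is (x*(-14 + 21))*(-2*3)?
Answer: -168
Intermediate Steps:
x = 4
(x*(-14 + 21))*(-2*3) = (4*(-14 + 21))*(-2*3) = (4*7)*(-6) = 28*(-6) = -168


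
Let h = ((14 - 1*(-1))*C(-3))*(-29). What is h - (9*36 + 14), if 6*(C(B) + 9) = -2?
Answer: 3722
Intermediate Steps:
C(B) = -28/3 (C(B) = -9 + (⅙)*(-2) = -9 - ⅓ = -28/3)
h = 4060 (h = ((14 - 1*(-1))*(-28/3))*(-29) = ((14 + 1)*(-28/3))*(-29) = (15*(-28/3))*(-29) = -140*(-29) = 4060)
h - (9*36 + 14) = 4060 - (9*36 + 14) = 4060 - (324 + 14) = 4060 - 1*338 = 4060 - 338 = 3722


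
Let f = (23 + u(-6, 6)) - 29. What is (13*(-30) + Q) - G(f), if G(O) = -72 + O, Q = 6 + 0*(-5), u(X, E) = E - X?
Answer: -318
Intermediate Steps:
Q = 6 (Q = 6 + 0 = 6)
f = 6 (f = (23 + (6 - 1*(-6))) - 29 = (23 + (6 + 6)) - 29 = (23 + 12) - 29 = 35 - 29 = 6)
(13*(-30) + Q) - G(f) = (13*(-30) + 6) - (-72 + 6) = (-390 + 6) - 1*(-66) = -384 + 66 = -318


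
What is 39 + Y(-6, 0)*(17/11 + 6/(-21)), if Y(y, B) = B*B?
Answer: 39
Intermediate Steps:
Y(y, B) = B²
39 + Y(-6, 0)*(17/11 + 6/(-21)) = 39 + 0²*(17/11 + 6/(-21)) = 39 + 0*(17*(1/11) + 6*(-1/21)) = 39 + 0*(17/11 - 2/7) = 39 + 0*(97/77) = 39 + 0 = 39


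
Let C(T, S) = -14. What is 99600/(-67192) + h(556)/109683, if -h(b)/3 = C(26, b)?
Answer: -65009552/43867977 ≈ -1.4819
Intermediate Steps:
h(b) = 42 (h(b) = -3*(-14) = 42)
99600/(-67192) + h(556)/109683 = 99600/(-67192) + 42/109683 = 99600*(-1/67192) + 42*(1/109683) = -12450/8399 + 2/5223 = -65009552/43867977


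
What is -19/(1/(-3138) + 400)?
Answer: -59622/1255199 ≈ -0.047500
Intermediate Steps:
-19/(1/(-3138) + 400) = -19/(-1/3138 + 400) = -19/(1255199/3138) = (3138/1255199)*(-19) = -59622/1255199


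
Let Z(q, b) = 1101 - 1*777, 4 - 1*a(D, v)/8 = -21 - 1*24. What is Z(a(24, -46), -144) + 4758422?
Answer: 4758746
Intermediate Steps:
a(D, v) = 392 (a(D, v) = 32 - 8*(-21 - 1*24) = 32 - 8*(-21 - 24) = 32 - 8*(-45) = 32 + 360 = 392)
Z(q, b) = 324 (Z(q, b) = 1101 - 777 = 324)
Z(a(24, -46), -144) + 4758422 = 324 + 4758422 = 4758746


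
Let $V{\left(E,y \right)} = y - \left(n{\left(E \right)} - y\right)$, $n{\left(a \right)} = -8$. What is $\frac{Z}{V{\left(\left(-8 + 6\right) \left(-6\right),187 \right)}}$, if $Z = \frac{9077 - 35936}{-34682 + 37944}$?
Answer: $- \frac{3837}{178012} \approx -0.021555$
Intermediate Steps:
$V{\left(E,y \right)} = 8 + 2 y$ ($V{\left(E,y \right)} = y - \left(-8 - y\right) = y + \left(8 + y\right) = 8 + 2 y$)
$Z = - \frac{3837}{466}$ ($Z = - \frac{26859}{3262} = \left(-26859\right) \frac{1}{3262} = - \frac{3837}{466} \approx -8.2339$)
$\frac{Z}{V{\left(\left(-8 + 6\right) \left(-6\right),187 \right)}} = - \frac{3837}{466 \left(8 + 2 \cdot 187\right)} = - \frac{3837}{466 \left(8 + 374\right)} = - \frac{3837}{466 \cdot 382} = \left(- \frac{3837}{466}\right) \frac{1}{382} = - \frac{3837}{178012}$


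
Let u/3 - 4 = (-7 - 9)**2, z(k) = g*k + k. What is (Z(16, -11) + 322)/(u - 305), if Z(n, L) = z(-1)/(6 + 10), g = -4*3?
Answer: 5163/7600 ≈ 0.67934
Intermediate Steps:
g = -12
z(k) = -11*k (z(k) = -12*k + k = -11*k)
Z(n, L) = 11/16 (Z(n, L) = (-11*(-1))/(6 + 10) = 11/16)
u = 780 (u = 12 + 3*(-7 - 9)**2 = 12 + 3*(-16)**2 = 12 + 3*256 = 12 + 768 = 780)
(Z(16, -11) + 322)/(u - 305) = (11/16 + 322)/(780 - 305) = (5163/16)/475 = (5163/16)*(1/475) = 5163/7600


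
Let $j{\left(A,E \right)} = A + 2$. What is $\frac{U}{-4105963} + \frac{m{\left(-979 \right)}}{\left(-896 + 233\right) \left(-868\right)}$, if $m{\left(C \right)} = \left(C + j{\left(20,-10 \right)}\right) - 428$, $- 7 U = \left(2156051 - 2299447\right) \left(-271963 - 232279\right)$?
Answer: $\frac{112159220453993}{44583320964} \approx 2515.7$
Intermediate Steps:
$j{\left(A,E \right)} = 2 + A$
$U = - \frac{72306285832}{7}$ ($U = - \frac{\left(2156051 - 2299447\right) \left(-271963 - 232279\right)}{7} = - \frac{\left(-143396\right) \left(-504242\right)}{7} = \left(- \frac{1}{7}\right) 72306285832 = - \frac{72306285832}{7} \approx -1.0329 \cdot 10^{10}$)
$m{\left(C \right)} = -406 + C$ ($m{\left(C \right)} = \left(C + \left(2 + 20\right)\right) - 428 = \left(C + 22\right) - 428 = \left(22 + C\right) - 428 = -406 + C$)
$\frac{U}{-4105963} + \frac{m{\left(-979 \right)}}{\left(-896 + 233\right) \left(-868\right)} = - \frac{72306285832}{7 \left(-4105963\right)} + \frac{-406 - 979}{\left(-896 + 233\right) \left(-868\right)} = \left(- \frac{72306285832}{7}\right) \left(- \frac{1}{4105963}\right) - \frac{1385}{\left(-663\right) \left(-868\right)} = \frac{1364269544}{542297} - \frac{1385}{575484} = \frac{112159220453993}{44583320964}$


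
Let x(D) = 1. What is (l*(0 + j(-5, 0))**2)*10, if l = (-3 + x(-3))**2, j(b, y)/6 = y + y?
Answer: 0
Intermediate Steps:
j(b, y) = 12*y (j(b, y) = 6*(y + y) = 6*(2*y) = 12*y)
l = 4 (l = (-3 + 1)**2 = (-2)**2 = 4)
(l*(0 + j(-5, 0))**2)*10 = (4*(0 + 12*0)**2)*10 = (4*(0 + 0)**2)*10 = (4*0**2)*10 = (4*0)*10 = 0*10 = 0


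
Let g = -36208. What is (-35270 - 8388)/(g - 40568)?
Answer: 21829/38388 ≈ 0.56864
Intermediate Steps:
(-35270 - 8388)/(g - 40568) = (-35270 - 8388)/(-36208 - 40568) = -43658/(-76776) = -43658*(-1/76776) = 21829/38388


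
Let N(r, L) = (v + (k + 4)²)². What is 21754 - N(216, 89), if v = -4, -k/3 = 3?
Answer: 21313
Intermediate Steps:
k = -9 (k = -3*3 = -9)
N(r, L) = 441 (N(r, L) = (-4 + (-9 + 4)²)² = (-4 + (-5)²)² = (-4 + 25)² = 21² = 441)
21754 - N(216, 89) = 21754 - 1*441 = 21754 - 441 = 21313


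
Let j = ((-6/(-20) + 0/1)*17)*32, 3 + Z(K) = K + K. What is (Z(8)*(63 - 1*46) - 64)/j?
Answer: 785/816 ≈ 0.96201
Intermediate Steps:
Z(K) = -3 + 2*K (Z(K) = -3 + (K + K) = -3 + 2*K)
j = 816/5 (j = ((-6*(-1/20) + 0*1)*17)*32 = ((3/10 + 0)*17)*32 = ((3/10)*17)*32 = (51/10)*32 = 816/5 ≈ 163.20)
(Z(8)*(63 - 1*46) - 64)/j = ((-3 + 2*8)*(63 - 1*46) - 64)/(816/5) = ((-3 + 16)*(63 - 46) - 64)*(5/816) = (13*17 - 64)*(5/816) = (221 - 64)*(5/816) = 157*(5/816) = 785/816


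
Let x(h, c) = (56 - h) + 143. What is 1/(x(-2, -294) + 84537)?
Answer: 1/84738 ≈ 1.1801e-5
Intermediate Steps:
x(h, c) = 199 - h
1/(x(-2, -294) + 84537) = 1/((199 - 1*(-2)) + 84537) = 1/((199 + 2) + 84537) = 1/(201 + 84537) = 1/84738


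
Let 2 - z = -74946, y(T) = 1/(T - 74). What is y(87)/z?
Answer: 1/974324 ≈ 1.0264e-6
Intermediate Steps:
y(T) = 1/(-74 + T)
z = 74948 (z = 2 - 1*(-74946) = 2 + 74946 = 74948)
y(87)/z = 1/((-74 + 87)*74948) = (1/74948)/13 = (1/13)*(1/74948) = 1/974324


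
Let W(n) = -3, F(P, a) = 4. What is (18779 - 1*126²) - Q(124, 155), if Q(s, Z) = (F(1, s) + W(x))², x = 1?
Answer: 2902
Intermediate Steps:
Q(s, Z) = 1 (Q(s, Z) = (4 - 3)² = 1² = 1)
(18779 - 1*126²) - Q(124, 155) = (18779 - 1*126²) - 1*1 = (18779 - 1*15876) - 1 = (18779 - 15876) - 1 = 2903 - 1 = 2902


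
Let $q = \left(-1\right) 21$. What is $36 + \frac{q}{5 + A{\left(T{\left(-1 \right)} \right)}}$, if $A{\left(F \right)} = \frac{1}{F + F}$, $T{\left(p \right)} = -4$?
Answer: $\frac{412}{13} \approx 31.692$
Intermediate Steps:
$q = -21$
$A{\left(F \right)} = \frac{1}{2 F}$
$36 + \frac{q}{5 + A{\left(T{\left(-1 \right)} \right)}} = 36 - \frac{21}{5 + \frac{1}{2 \left(-4\right)}} = 36 - \frac{21}{5 + \frac{1}{2} \left(- \frac{1}{4}\right)} = 36 - \frac{21}{5 - \frac{1}{8}} = 36 - \frac{21}{\frac{39}{8}} = 36 - \frac{56}{13} = \frac{412}{13}$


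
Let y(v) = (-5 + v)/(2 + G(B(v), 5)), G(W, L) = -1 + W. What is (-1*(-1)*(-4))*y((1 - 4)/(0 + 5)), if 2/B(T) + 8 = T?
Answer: 4816/165 ≈ 29.188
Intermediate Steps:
B(T) = 2/(-8 + T)
y(v) = (-5 + v)/(1 + 2/(-8 + v)) (y(v) = (-5 + v)/(2 + (-1 + 2/(-8 + v))) = (-5 + v)/(1 + 2/(-8 + v)))
(-1*(-1)*(-4))*y((1 - 4)/(0 + 5)) = (-1*(-1)*(-4))*((-8 + (1 - 4)/(0 + 5))*(-5 + (1 - 4)/(0 + 5))/(-6 + (1 - 4)/(0 + 5))) = (1*(-4))*((-8 - 3/5)*(-5 - 3/5)/(-6 - 3/5)) = -4*(-8 - 3*⅕)*(-5 - 3*⅕)/(-6 - 3*⅕) = -4*(-8 - ⅗)*(-5 - ⅗)/(-6 - ⅗) = -4*(-43)*(-28)/((-33/5)*5*5) = -(-20)*(-43)*(-28)/(33*5*5) = -4*(-1204/165) = 4816/165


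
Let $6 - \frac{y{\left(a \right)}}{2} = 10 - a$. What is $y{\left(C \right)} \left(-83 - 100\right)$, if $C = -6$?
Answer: $3660$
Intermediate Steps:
$y{\left(a \right)} = -8 + 2 a$ ($y{\left(a \right)} = 12 - 2 \left(10 - a\right) = 12 + \left(-20 + 2 a\right) = -8 + 2 a$)
$y{\left(C \right)} \left(-83 - 100\right) = \left(-8 + 2 \left(-6\right)\right) \left(-83 - 100\right) = \left(-8 - 12\right) \left(-183\right) = \left(-20\right) \left(-183\right) = 3660$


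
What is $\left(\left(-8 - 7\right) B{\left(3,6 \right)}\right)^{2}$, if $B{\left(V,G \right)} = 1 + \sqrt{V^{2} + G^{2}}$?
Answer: $10350 + 1350 \sqrt{5} \approx 13369.0$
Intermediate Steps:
$B{\left(V,G \right)} = 1 + \sqrt{G^{2} + V^{2}}$
$\left(\left(-8 - 7\right) B{\left(3,6 \right)}\right)^{2} = \left(\left(-8 - 7\right) \left(1 + \sqrt{6^{2} + 3^{2}}\right)\right)^{2} = \left(\left(-8 - 7\right) \left(1 + \sqrt{36 + 9}\right)\right)^{2} = \left(- 15 \left(1 + \sqrt{45}\right)\right)^{2} = \left(- 15 \left(1 + 3 \sqrt{5}\right)\right)^{2} = \left(-15 - 45 \sqrt{5}\right)^{2}$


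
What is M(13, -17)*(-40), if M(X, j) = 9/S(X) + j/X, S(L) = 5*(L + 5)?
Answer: 628/13 ≈ 48.308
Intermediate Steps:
S(L) = 25 + 5*L (S(L) = 5*(5 + L) = 25 + 5*L)
M(X, j) = 9/(25 + 5*X) + j/X
M(13, -17)*(-40) = (((9/5)*13 - 17*(5 + 13))/(13*(5 + 13)))*(-40) = ((1/13)*(117/5 - 17*18)/18)*(-40) = ((1/13)*(1/18)*(117/5 - 306))*(-40) = ((1/13)*(1/18)*(-1413/5))*(-40) = -157/130*(-40) = 628/13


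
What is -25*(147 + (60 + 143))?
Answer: -8750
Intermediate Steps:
-25*(147 + (60 + 143)) = -25*(147 + 203) = -25*350 = -8750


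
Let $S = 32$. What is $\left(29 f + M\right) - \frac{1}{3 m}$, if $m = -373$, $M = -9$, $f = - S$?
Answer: $- \frac{1048502}{1119} \approx -937.0$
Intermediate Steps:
$f = -32$ ($f = \left(-1\right) 32 = -32$)
$\left(29 f + M\right) - \frac{1}{3 m} = \left(29 \left(-32\right) - 9\right) - \frac{1}{3 \left(-373\right)} = \left(-928 - 9\right) - \frac{1}{-1119} = -937 - - \frac{1}{1119} = -937 + \frac{1}{1119} = - \frac{1048502}{1119}$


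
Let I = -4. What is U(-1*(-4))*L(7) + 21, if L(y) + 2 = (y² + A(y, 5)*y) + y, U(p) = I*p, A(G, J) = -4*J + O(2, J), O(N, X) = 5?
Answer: 837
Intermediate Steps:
A(G, J) = 5 - 4*J (A(G, J) = -4*J + 5 = 5 - 4*J)
U(p) = -4*p
L(y) = -2 + y² - 14*y (L(y) = -2 + ((y² + (5 - 4*5)*y) + y) = -2 + ((y² + (5 - 20)*y) + y) = -2 + ((y² - 15*y) + y) = -2 + (y² - 14*y) = -2 + y² - 14*y)
U(-1*(-4))*L(7) + 21 = (-(-4)*(-4))*(-2 + 7² - 14*7) + 21 = (-4*4)*(-2 + 49 - 98) + 21 = -16*(-51) + 21 = 816 + 21 = 837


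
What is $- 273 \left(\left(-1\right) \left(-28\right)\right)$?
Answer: $-7644$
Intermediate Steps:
$- 273 \left(\left(-1\right) \left(-28\right)\right) = \left(-273\right) 28 = -7644$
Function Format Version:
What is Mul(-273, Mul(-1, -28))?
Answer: -7644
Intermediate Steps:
Mul(-273, Mul(-1, -28)) = Mul(-273, 28) = -7644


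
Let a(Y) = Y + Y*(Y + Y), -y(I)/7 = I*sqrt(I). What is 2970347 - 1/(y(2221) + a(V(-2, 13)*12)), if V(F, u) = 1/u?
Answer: 45543075196318411045907/15332577371033893 + 444037867*sqrt(2221)/15332577371033893 ≈ 2.9703e+6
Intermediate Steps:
y(I) = -7*I**(3/2) (y(I) = -7*I*sqrt(I) = -7*I**(3/2))
a(Y) = Y + 2*Y**2 (a(Y) = Y + Y*(2*Y) = Y + 2*Y**2)
2970347 - 1/(y(2221) + a(V(-2, 13)*12)) = 2970347 - 1/(-15547*sqrt(2221) + (12/13)*(1 + 2*(12/13))) = 2970347 - 1/(-15547*sqrt(2221) + ((1/13)*12)*(1 + 2*((1/13)*12))) = 2970347 - 1/(-15547*sqrt(2221) + 12*(1 + 2*(12/13))/13) = 2970347 - 1/(-15547*sqrt(2221) + 12*(1 + 24/13)/13) = 2970347 - 1/(-15547*sqrt(2221) + (12/13)*(37/13)) = 2970347 - 1/(-15547*sqrt(2221) + 444/169) = 2970347 - 1/(444/169 - 15547*sqrt(2221))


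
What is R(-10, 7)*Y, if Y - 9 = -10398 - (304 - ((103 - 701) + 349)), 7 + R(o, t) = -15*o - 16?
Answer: -1389634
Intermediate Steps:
R(o, t) = -23 - 15*o (R(o, t) = -7 + (-15*o - 16) = -7 + (-16 - 15*o) = -23 - 15*o)
Y = -10942 (Y = 9 + (-10398 - (304 - ((103 - 701) + 349))) = 9 + (-10398 - (304 - (-598 + 349))) = 9 + (-10398 - (304 - 1*(-249))) = 9 + (-10398 - (304 + 249)) = 9 + (-10398 - 1*553) = 9 + (-10398 - 553) = 9 - 10951 = -10942)
R(-10, 7)*Y = (-23 - 15*(-10))*(-10942) = (-23 + 150)*(-10942) = 127*(-10942) = -1389634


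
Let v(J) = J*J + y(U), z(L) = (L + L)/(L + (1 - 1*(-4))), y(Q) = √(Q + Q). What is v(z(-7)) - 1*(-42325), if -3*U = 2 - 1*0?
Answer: 42374 + 2*I*√3/3 ≈ 42374.0 + 1.1547*I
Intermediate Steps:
U = -⅔ (U = -(2 - 1*0)/3 = -(2 + 0)/3 = -⅓*2 = -⅔ ≈ -0.66667)
y(Q) = √2*√Q (y(Q) = √(2*Q) = √2*√Q)
z(L) = 2*L/(5 + L) (z(L) = (2*L)/(L + (1 + 4)) = (2*L)/(L + 5) = (2*L)/(5 + L) = 2*L/(5 + L))
v(J) = J² + 2*I*√3/3 (v(J) = J*J + √2*√(-⅔) = J² + √2*(I*√6/3) = J² + 2*I*√3/3)
v(z(-7)) - 1*(-42325) = ((2*(-7)/(5 - 7))² + 2*I*√3/3) - 1*(-42325) = ((2*(-7)/(-2))² + 2*I*√3/3) + 42325 = ((2*(-7)*(-½))² + 2*I*√3/3) + 42325 = (7² + 2*I*√3/3) + 42325 = (49 + 2*I*√3/3) + 42325 = 42374 + 2*I*√3/3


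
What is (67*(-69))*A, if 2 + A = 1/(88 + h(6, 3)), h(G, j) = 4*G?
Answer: 1030929/112 ≈ 9204.7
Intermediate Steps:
A = -223/112 (A = -2 + 1/(88 + 4*6) = -2 + 1/(88 + 24) = -2 + 1/112 = -223/112 ≈ -1.9911)
(67*(-69))*A = (67*(-69))*(-223/112) = -4623*(-223/112) = 1030929/112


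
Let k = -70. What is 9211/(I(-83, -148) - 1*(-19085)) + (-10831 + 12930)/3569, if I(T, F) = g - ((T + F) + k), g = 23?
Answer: 73613550/69270721 ≈ 1.0627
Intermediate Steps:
I(T, F) = 93 - F - T (I(T, F) = 23 - ((T + F) - 70) = 23 - ((F + T) - 70) = 23 - (-70 + F + T) = 23 + (70 - F - T) = 93 - F - T)
9211/(I(-83, -148) - 1*(-19085)) + (-10831 + 12930)/3569 = 9211/((93 - 1*(-148) - 1*(-83)) - 1*(-19085)) + (-10831 + 12930)/3569 = 9211/((93 + 148 + 83) + 19085) + 2099*(1/3569) = 9211/(324 + 19085) + 2099/3569 = 9211/19409 + 2099/3569 = 73613550/69270721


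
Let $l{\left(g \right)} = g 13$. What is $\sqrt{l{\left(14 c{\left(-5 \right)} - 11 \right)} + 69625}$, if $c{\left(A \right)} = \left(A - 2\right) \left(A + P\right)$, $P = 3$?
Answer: $49 \sqrt{30} \approx 268.38$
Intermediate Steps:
$c{\left(A \right)} = \left(-2 + A\right) \left(3 + A\right)$ ($c{\left(A \right)} = \left(A - 2\right) \left(A + 3\right) = \left(-2 + A\right) \left(3 + A\right)$)
$l{\left(g \right)} = 13 g$
$\sqrt{l{\left(14 c{\left(-5 \right)} - 11 \right)} + 69625} = \sqrt{13 \left(14 \left(-6 - 5 + \left(-5\right)^{2}\right) - 11\right) + 69625} = \sqrt{13 \left(14 \left(-6 - 5 + 25\right) - 11\right) + 69625} = \sqrt{13 \left(14 \cdot 14 - 11\right) + 69625} = \sqrt{13 \left(196 - 11\right) + 69625} = \sqrt{13 \cdot 185 + 69625} = \sqrt{2405 + 69625} = \sqrt{72030} = 49 \sqrt{30}$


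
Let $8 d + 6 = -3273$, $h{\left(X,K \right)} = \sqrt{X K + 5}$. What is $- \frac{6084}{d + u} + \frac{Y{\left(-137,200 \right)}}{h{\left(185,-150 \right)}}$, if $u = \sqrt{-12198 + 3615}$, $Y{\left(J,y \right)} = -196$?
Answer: $\frac{4 \left(- 160671 \sqrt{27745} + 337601160 i + 392 i \sqrt{238135335}\right)}{27745 \left(8 \sqrt{8583} + 3279 i\right)} \approx 14.122 + 4.3687 i$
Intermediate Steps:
$h{\left(X,K \right)} = \sqrt{5 + K X}$ ($h{\left(X,K \right)} = \sqrt{K X + 5} = \sqrt{5 + K X}$)
$d = - \frac{3279}{8}$ ($d = - \frac{3}{4} + \frac{1}{8} \left(-3273\right) = - \frac{3}{4} - \frac{3273}{8} = - \frac{3279}{8} \approx -409.88$)
$u = i \sqrt{8583}$ ($u = \sqrt{-8583} = i \sqrt{8583} \approx 92.645 i$)
$- \frac{6084}{d + u} + \frac{Y{\left(-137,200 \right)}}{h{\left(185,-150 \right)}} = - \frac{6084}{- \frac{3279}{8} + i \sqrt{8583}} - \frac{196}{\sqrt{5 - 27750}} = - \frac{6084}{- \frac{3279}{8} + i \sqrt{8583}} - \frac{196}{\sqrt{-27745}} = - \frac{6084}{- \frac{3279}{8} + i \sqrt{8583}} - \frac{196}{i \sqrt{27745}} = - \frac{6084}{- \frac{3279}{8} + i \sqrt{8583}} - 196 \left(- \frac{i \sqrt{27745}}{27745}\right) = - \frac{6084}{- \frac{3279}{8} + i \sqrt{8583}} + \frac{196 i \sqrt{27745}}{27745}$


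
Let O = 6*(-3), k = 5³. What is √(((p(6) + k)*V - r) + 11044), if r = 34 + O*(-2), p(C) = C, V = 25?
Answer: √14249 ≈ 119.37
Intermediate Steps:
k = 125
O = -18
r = 70 (r = 34 - 18*(-2) = 34 + 36 = 70)
√(((p(6) + k)*V - r) + 11044) = √(((6 + 125)*25 - 1*70) + 11044) = √((131*25 - 70) + 11044) = √((3275 - 70) + 11044) = √(3205 + 11044) = √14249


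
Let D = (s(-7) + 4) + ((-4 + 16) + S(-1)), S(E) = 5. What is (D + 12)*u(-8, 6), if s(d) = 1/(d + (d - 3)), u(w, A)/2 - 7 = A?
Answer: 14560/17 ≈ 856.47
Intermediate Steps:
u(w, A) = 14 + 2*A
s(d) = 1/(-3 + 2*d) (s(d) = 1/(d + (-3 + d)) = 1/(-3 + 2*d))
D = 356/17 (D = (1/(-3 + 2*(-7)) + 4) + ((-4 + 16) + 5) = (1/(-3 - 14) + 4) + (12 + 5) = (1/(-17) + 4) + 17 = (-1/17 + 4) + 17 = 67/17 + 17 = 356/17 ≈ 20.941)
(D + 12)*u(-8, 6) = (356/17 + 12)*(14 + 2*6) = 560*(14 + 12)/17 = (560/17)*26 = 14560/17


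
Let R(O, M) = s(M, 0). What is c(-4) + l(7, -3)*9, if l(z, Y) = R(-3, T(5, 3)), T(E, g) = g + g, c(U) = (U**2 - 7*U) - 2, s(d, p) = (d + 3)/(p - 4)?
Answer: 87/4 ≈ 21.750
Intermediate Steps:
s(d, p) = (3 + d)/(-4 + p)
c(U) = -2 + U**2 - 7*U
T(E, g) = 2*g
R(O, M) = -3/4 - M/4 (R(O, M) = (3 + M)/(-4 + 0) = (3 + M)/(-4) = -(3 + M)/4 = -3/4 - M/4)
l(z, Y) = -9/4 (l(z, Y) = -3/4 - 3/2 = -9/4)
c(-4) + l(7, -3)*9 = (-2 + (-4)**2 - 7*(-4)) - 9/4*9 = (-2 + 16 + 28) - 81/4 = 42 - 81/4 = 87/4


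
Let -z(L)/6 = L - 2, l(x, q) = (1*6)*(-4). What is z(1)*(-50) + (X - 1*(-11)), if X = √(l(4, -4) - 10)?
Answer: -289 + I*√34 ≈ -289.0 + 5.831*I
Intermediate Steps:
l(x, q) = -24 (l(x, q) = 6*(-4) = -24)
z(L) = 12 - 6*L (z(L) = -6*(L - 2) = -6*(-2 + L) = 12 - 6*L)
X = I*√34 (X = √(-24 - 10) = √(-34) = I*√34 ≈ 5.8309*I)
z(1)*(-50) + (X - 1*(-11)) = (12 - 6*1)*(-50) + (I*√34 - 1*(-11)) = (12 - 6)*(-50) + (I*√34 + 11) = 6*(-50) + (11 + I*√34) = -300 + (11 + I*√34) = -289 + I*√34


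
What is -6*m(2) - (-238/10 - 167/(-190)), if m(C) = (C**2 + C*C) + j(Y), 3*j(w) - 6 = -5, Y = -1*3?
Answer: -1029/38 ≈ -27.079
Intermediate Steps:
Y = -3
j(w) = 1/3 (j(w) = 2 + (1/3)*(-5) = 2 - 5/3 = 1/3)
m(C) = 1/3 + 2*C**2 (m(C) = (C**2 + C*C) + 1/3 = (C**2 + C**2) + 1/3 = 2*C**2 + 1/3 = 1/3 + 2*C**2)
-6*m(2) - (-238/10 - 167/(-190)) = -6*(1/3 + 2*2**2) - (-238/10 - 167/(-190)) = -6*(1/3 + 2*4) - (-238*1/10 - 167*(-1/190)) = -6*(1/3 + 8) - (-119/5 + 167/190) = -6*25/3 - 1*(-871/38) = -50 + 871/38 = -1029/38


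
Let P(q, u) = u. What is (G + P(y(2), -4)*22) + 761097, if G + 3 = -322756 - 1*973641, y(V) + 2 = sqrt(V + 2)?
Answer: -535391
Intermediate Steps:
y(V) = -2 + sqrt(2 + V) (y(V) = -2 + sqrt(V + 2) = -2 + sqrt(2 + V))
G = -1296400 (G = -3 + (-322756 - 1*973641) = -3 + (-322756 - 973641) = -3 - 1296397 = -1296400)
(G + P(y(2), -4)*22) + 761097 = (-1296400 - 4*22) + 761097 = (-1296400 - 88) + 761097 = -1296488 + 761097 = -535391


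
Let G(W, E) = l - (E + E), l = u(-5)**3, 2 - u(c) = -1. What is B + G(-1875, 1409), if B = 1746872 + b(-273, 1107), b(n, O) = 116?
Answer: 1744197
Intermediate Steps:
u(c) = 3 (u(c) = 2 - 1*(-1) = 2 + 1 = 3)
l = 27 (l = 3**3 = 27)
G(W, E) = 27 - 2*E (G(W, E) = 27 - (E + E) = 27 - 2*E)
B = 1746988 (B = 1746872 + 116 = 1746988)
B + G(-1875, 1409) = 1746988 + (27 - 2*1409) = 1746988 + (27 - 2818) = 1746988 - 2791 = 1744197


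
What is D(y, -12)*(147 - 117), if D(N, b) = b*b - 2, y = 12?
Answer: 4260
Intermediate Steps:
D(N, b) = -2 + b² (D(N, b) = b² - 2 = -2 + b²)
D(y, -12)*(147 - 117) = (-2 + (-12)²)*(147 - 117) = (-2 + 144)*30 = 142*30 = 4260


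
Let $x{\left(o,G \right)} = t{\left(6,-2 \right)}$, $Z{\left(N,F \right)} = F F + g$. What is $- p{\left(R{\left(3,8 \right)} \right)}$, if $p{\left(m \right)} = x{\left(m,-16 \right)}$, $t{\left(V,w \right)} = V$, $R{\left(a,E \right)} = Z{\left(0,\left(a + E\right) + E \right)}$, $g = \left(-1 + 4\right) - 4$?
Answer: $-6$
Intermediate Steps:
$g = -1$ ($g = 3 - 4 = -1$)
$Z{\left(N,F \right)} = -1 + F^{2}$ ($Z{\left(N,F \right)} = F F - 1 = F^{2} - 1 = -1 + F^{2}$)
$R{\left(a,E \right)} = -1 + \left(a + 2 E\right)^{2}$ ($R{\left(a,E \right)} = -1 + \left(\left(a + E\right) + E\right)^{2} = -1 + \left(\left(E + a\right) + E\right)^{2} = -1 + \left(a + 2 E\right)^{2}$)
$x{\left(o,G \right)} = 6$
$p{\left(m \right)} = 6$
$- p{\left(R{\left(3,8 \right)} \right)} = \left(-1\right) 6 = -6$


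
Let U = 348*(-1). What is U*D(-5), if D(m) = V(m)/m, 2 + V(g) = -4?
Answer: -2088/5 ≈ -417.60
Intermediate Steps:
V(g) = -6 (V(g) = -2 - 4 = -6)
U = -348
D(m) = -6/m
U*D(-5) = -(-2088)/(-5) = -(-2088)*(-1)/5 = -348*6/5 = -2088/5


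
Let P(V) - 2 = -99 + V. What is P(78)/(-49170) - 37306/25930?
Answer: -36676867/25499562 ≈ -1.4383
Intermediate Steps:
P(V) = -97 + V (P(V) = 2 + (-99 + V) = -97 + V)
P(78)/(-49170) - 37306/25930 = (-97 + 78)/(-49170) - 37306/25930 = -19*(-1/49170) - 37306*1/25930 = 19/49170 - 18653/12965 = -36676867/25499562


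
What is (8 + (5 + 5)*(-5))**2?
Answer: 1764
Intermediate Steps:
(8 + (5 + 5)*(-5))**2 = (8 + 10*(-5))**2 = (8 - 50)**2 = (-42)**2 = 1764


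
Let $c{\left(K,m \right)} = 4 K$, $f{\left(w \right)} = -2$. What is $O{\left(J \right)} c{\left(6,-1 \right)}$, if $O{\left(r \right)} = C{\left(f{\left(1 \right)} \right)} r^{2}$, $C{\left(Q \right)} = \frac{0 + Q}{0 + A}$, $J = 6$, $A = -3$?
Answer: $576$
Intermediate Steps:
$C{\left(Q \right)} = - \frac{Q}{3}$ ($C{\left(Q \right)} = \frac{0 + Q}{0 - 3} = \frac{Q}{-3} = Q \left(- \frac{1}{3}\right) = - \frac{Q}{3}$)
$O{\left(r \right)} = \frac{2 r^{2}}{3}$ ($O{\left(r \right)} = \left(- \frac{1}{3}\right) \left(-2\right) r^{2} = \frac{2 r^{2}}{3}$)
$O{\left(J \right)} c{\left(6,-1 \right)} = \frac{2 \cdot 6^{2}}{3} \cdot 4 \cdot 6 = \frac{2}{3} \cdot 36 \cdot 24 = 24 \cdot 24 = 576$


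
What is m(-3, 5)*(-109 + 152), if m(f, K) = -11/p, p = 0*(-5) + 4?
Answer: -473/4 ≈ -118.25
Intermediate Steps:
p = 4 (p = 0 + 4 = 4)
m(f, K) = -11/4
m(-3, 5)*(-109 + 152) = -11*(-109 + 152)/4 = -11/4*43 = -473/4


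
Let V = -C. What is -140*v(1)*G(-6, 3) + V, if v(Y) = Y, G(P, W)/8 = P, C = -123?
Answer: 6843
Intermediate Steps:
V = 123 (V = -1*(-123) = 123)
G(P, W) = 8*P
-140*v(1)*G(-6, 3) + V = -140*8*(-6) + 123 = -140*(-48) + 123 = 6720 + 123 = 6843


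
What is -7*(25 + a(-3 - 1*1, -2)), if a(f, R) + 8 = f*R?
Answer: -175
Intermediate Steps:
a(f, R) = -8 + R*f (a(f, R) = -8 + f*R = -8 + R*f)
-7*(25 + a(-3 - 1*1, -2)) = -7*(25 + (-8 - 2*(-3 - 1*1))) = -7*(25 + (-8 - 2*(-3 - 1))) = -7*(25 + (-8 - 2*(-4))) = -7*(25 + (-8 + 8)) = -7*(25 + 0) = -7*25 = -175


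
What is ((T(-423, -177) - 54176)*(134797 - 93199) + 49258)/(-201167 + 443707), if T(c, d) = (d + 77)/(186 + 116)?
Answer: -34029024239/3662354 ≈ -9291.6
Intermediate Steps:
T(c, d) = 77/302 + d/302 (T(c, d) = (77 + d)/302 = (77 + d)*(1/302) = 77/302 + d/302)
((T(-423, -177) - 54176)*(134797 - 93199) + 49258)/(-201167 + 443707) = (((77/302 + (1/302)*(-177)) - 54176)*(134797 - 93199) + 49258)/(-201167 + 443707) = (((77/302 - 177/302) - 54176)*41598 + 49258)/242540 = ((-50/151 - 54176)*41598 + 49258)*(1/242540) = (-8180626/151*41598 + 49258)*(1/242540) = (-340297680348/151 + 49258)*(1/242540) = -340290242390/151*1/242540 = -34029024239/3662354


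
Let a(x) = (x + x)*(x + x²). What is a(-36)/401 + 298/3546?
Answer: -160786811/710973 ≈ -226.15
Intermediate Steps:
a(x) = 2*x*(x + x²) (a(x) = (2*x)*(x + x²) = 2*x*(x + x²))
a(-36)/401 + 298/3546 = (2*(-36)²*(1 - 36))/401 + 298/3546 = (2*1296*(-35))*(1/401) + 298*(1/3546) = -90720*1/401 + 149/1773 = -90720/401 + 149/1773 = -160786811/710973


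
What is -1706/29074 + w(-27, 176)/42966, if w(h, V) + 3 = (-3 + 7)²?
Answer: -36461017/624596742 ≈ -0.058375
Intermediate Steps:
w(h, V) = 13 (w(h, V) = -3 + (-3 + 7)² = -3 + 4² = -3 + 16 = 13)
-1706/29074 + w(-27, 176)/42966 = -1706/29074 + 13/42966 = -1706*1/29074 + 13*(1/42966) = -853/14537 + 13/42966 = -36461017/624596742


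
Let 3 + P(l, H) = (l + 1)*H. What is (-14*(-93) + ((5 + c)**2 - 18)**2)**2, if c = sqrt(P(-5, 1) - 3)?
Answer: 60721 - 37320*I*sqrt(10) ≈ 60721.0 - 1.1802e+5*I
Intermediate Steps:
P(l, H) = -3 + H*(1 + l) (P(l, H) = -3 + (l + 1)*H = -3 + (1 + l)*H = -3 + H*(1 + l))
c = I*sqrt(10) (c = sqrt((-3 + 1 + 1*(-5)) - 3) = sqrt((-3 + 1 - 5) - 3) = sqrt(-7 - 3) = sqrt(-10) = I*sqrt(10) ≈ 3.1623*I)
(-14*(-93) + ((5 + c)**2 - 18)**2)**2 = (-14*(-93) + ((5 + I*sqrt(10))**2 - 18)**2)**2 = (1302 + (-18 + (5 + I*sqrt(10))**2)**2)**2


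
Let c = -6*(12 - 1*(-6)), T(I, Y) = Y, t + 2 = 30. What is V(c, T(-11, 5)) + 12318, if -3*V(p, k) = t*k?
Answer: 36814/3 ≈ 12271.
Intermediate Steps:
t = 28 (t = -2 + 30 = 28)
c = -108 (c = -6*(12 + 6) = -6*18 = -108)
V(p, k) = -28*k/3
V(c, T(-11, 5)) + 12318 = -28/3*5 + 12318 = -140/3 + 12318 = 36814/3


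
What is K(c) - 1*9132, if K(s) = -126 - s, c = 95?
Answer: -9353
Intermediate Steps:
K(c) - 1*9132 = (-126 - 1*95) - 1*9132 = (-126 - 95) - 9132 = -221 - 9132 = -9353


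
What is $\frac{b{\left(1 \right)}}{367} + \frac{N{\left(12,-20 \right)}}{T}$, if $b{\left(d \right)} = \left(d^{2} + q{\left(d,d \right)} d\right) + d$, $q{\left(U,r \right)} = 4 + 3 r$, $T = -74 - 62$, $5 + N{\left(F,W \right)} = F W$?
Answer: $\frac{91139}{49912} \approx 1.826$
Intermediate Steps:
$N{\left(F,W \right)} = -5 + F W$
$T = -136$
$b{\left(d \right)} = d + d^{2} + d \left(4 + 3 d\right)$ ($b{\left(d \right)} = \left(d^{2} + \left(4 + 3 d\right) d\right) + d = \left(d^{2} + d \left(4 + 3 d\right)\right) + d = d + d^{2} + d \left(4 + 3 d\right)$)
$\frac{b{\left(1 \right)}}{367} + \frac{N{\left(12,-20 \right)}}{T} = \frac{1 \left(5 + 4 \cdot 1\right)}{367} + \frac{-5 + 12 \left(-20\right)}{-136} = 1 \left(5 + 4\right) \frac{1}{367} + \left(-5 - 240\right) \left(- \frac{1}{136}\right) = 1 \cdot 9 \cdot \frac{1}{367} - - \frac{245}{136} = 9 \cdot \frac{1}{367} + \frac{245}{136} = \frac{9}{367} + \frac{245}{136} = \frac{91139}{49912}$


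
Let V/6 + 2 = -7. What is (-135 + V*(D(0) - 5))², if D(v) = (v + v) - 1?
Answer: 35721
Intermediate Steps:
D(v) = -1 + 2*v (D(v) = 2*v - 1 = -1 + 2*v)
V = -54 (V = -12 + 6*(-7) = -12 - 42 = -54)
(-135 + V*(D(0) - 5))² = (-135 - 54*((-1 + 2*0) - 5))² = (-135 - 54*((-1 + 0) - 5))² = (-135 - 54*(-1 - 5))² = (-135 - 54*(-6))² = (-135 + 324)² = 189² = 35721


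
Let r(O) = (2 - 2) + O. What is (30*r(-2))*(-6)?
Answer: 360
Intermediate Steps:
r(O) = O (r(O) = 0 + O = O)
(30*r(-2))*(-6) = (30*(-2))*(-6) = -60*(-6) = 360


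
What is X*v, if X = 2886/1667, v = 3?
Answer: 8658/1667 ≈ 5.1938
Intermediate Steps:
X = 2886/1667 (X = 2886*(1/1667) = 2886/1667 ≈ 1.7313)
X*v = (2886/1667)*3 = 8658/1667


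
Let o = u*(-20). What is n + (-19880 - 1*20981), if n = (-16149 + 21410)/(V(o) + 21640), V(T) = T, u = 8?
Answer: -877689019/21480 ≈ -40861.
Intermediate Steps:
o = -160 (o = 8*(-20) = -160)
n = 5261/21480 (n = (-16149 + 21410)/(-160 + 21640) = 5261/21480 ≈ 0.24493)
n + (-19880 - 1*20981) = 5261/21480 + (-19880 - 1*20981) = 5261/21480 + (-19880 - 20981) = 5261/21480 - 40861 = -877689019/21480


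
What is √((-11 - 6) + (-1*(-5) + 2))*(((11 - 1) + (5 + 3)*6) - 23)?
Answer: 35*I*√10 ≈ 110.68*I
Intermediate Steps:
√((-11 - 6) + (-1*(-5) + 2))*(((11 - 1) + (5 + 3)*6) - 23) = √(-17 + (5 + 2))*((10 + 8*6) - 23) = √(-17 + 7)*((10 + 48) - 23) = √(-10)*(58 - 23) = (I*√10)*35 = 35*I*√10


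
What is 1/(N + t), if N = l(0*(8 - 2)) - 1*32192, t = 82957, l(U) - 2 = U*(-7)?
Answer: 1/50767 ≈ 1.9698e-5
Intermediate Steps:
l(U) = 2 - 7*U (l(U) = 2 + U*(-7) = 2 - 7*U)
N = -32190 (N = (2 - 0*(8 - 2)) - 1*32192 = (2 - 0*6) - 32192 = (2 - 7*0) - 32192 = (2 + 0) - 32192 = 2 - 32192 = -32190)
1/(N + t) = 1/(-32190 + 82957) = 1/50767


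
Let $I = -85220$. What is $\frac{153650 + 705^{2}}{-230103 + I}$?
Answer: $- \frac{650675}{315323} \approx -2.0635$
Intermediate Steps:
$\frac{153650 + 705^{2}}{-230103 + I} = \frac{153650 + 705^{2}}{-230103 - 85220} = \frac{153650 + 497025}{-315323} = 650675 \left(- \frac{1}{315323}\right) = - \frac{650675}{315323}$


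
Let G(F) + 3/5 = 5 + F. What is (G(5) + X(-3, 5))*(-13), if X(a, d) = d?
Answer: -936/5 ≈ -187.20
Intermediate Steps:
G(F) = 22/5 + F (G(F) = -3/5 + (5 + F) = 22/5 + F)
(G(5) + X(-3, 5))*(-13) = ((22/5 + 5) + 5)*(-13) = (47/5 + 5)*(-13) = (72/5)*(-13) = -936/5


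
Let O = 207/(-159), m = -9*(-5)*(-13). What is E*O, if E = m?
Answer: 40365/53 ≈ 761.60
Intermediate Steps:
m = -585 (m = 45*(-13) = -585)
E = -585
O = -69/53 (O = 207*(-1/159) = -69/53 ≈ -1.3019)
E*O = -585*(-69/53) = 40365/53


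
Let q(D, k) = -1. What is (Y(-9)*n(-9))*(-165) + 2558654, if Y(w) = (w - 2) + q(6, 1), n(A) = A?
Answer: 2540834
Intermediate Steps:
Y(w) = -3 + w (Y(w) = (w - 2) - 1 = (-2 + w) - 1 = -3 + w)
(Y(-9)*n(-9))*(-165) + 2558654 = ((-3 - 9)*(-9))*(-165) + 2558654 = -12*(-9)*(-165) + 2558654 = 108*(-165) + 2558654 = -17820 + 2558654 = 2540834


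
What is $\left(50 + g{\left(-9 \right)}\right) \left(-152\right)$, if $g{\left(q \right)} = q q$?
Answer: $-19912$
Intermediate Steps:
$g{\left(q \right)} = q^{2}$
$\left(50 + g{\left(-9 \right)}\right) \left(-152\right) = \left(50 + \left(-9\right)^{2}\right) \left(-152\right) = \left(50 + 81\right) \left(-152\right) = 131 \left(-152\right) = -19912$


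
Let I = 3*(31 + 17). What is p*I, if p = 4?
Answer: 576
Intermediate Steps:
I = 144 (I = 3*48 = 144)
p*I = 4*144 = 576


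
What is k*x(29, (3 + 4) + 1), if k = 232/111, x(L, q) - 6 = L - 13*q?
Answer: -5336/37 ≈ -144.22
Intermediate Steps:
x(L, q) = 6 + L - 13*q (x(L, q) = 6 + (L - 13*q) = 6 + L - 13*q)
k = 232/111 (k = 232*(1/111) = 232/111 ≈ 2.0901)
k*x(29, (3 + 4) + 1) = 232*(6 + 29 - 13*((3 + 4) + 1))/111 = 232*(6 + 29 - 13*(7 + 1))/111 = 232*(6 + 29 - 13*8)/111 = 232*(6 + 29 - 104)/111 = (232/111)*(-69) = -5336/37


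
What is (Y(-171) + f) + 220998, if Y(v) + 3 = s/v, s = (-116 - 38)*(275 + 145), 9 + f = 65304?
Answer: 16340090/57 ≈ 2.8667e+5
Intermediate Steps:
f = 65295 (f = -9 + 65304 = 65295)
s = -64680 (s = -154*420 = -64680)
Y(v) = -3 - 64680/v
(Y(-171) + f) + 220998 = ((-3 - 64680/(-171)) + 65295) + 220998 = ((-3 - 64680*(-1/171)) + 65295) + 220998 = ((-3 + 21560/57) + 65295) + 220998 = (21389/57 + 65295) + 220998 = 3743204/57 + 220998 = 16340090/57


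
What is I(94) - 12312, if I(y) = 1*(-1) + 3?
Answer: -12310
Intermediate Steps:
I(y) = 2 (I(y) = -1 + 3 = 2)
I(94) - 12312 = 2 - 12312 = -12310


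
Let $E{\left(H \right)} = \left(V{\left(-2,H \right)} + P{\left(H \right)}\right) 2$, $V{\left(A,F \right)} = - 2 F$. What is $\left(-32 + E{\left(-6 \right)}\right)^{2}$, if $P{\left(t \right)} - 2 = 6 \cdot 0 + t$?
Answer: $256$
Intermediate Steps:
$P{\left(t \right)} = 2 + t$ ($P{\left(t \right)} = 2 + \left(6 \cdot 0 + t\right) = 2 + \left(0 + t\right) = 2 + t$)
$E{\left(H \right)} = 4 - 2 H$ ($E{\left(H \right)} = \left(- 2 H + \left(2 + H\right)\right) 2 = \left(2 - H\right) 2 = 4 - 2 H$)
$\left(-32 + E{\left(-6 \right)}\right)^{2} = \left(-32 + \left(4 - -12\right)\right)^{2} = \left(-32 + \left(4 + 12\right)\right)^{2} = \left(-32 + 16\right)^{2} = \left(-16\right)^{2} = 256$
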